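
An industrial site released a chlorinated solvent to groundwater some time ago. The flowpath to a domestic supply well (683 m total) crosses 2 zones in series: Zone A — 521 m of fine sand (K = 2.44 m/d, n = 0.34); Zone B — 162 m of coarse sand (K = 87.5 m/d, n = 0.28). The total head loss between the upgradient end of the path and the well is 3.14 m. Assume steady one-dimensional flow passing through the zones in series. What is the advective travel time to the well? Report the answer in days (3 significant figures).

Steady 1-D flow in series ⇒ the Darcy flux q is identical in every zone and the zone head losses add (resistances L/K in series).
Σ(L/K) = 521/2.44 + 162/87.5 = 213.5 + 1.851 = 215.4 d
q = ΔH / Σ(L/K) = 3.14 / 215.4 = 0.01458 m/d (same in every zone)
Zone A: v = q/n = 0.01458/0.34 = 0.04288 m/d → t_A = 521/0.04288 = 12150 d
Zone B: v = q/n = 0.01458/0.28 = 0.05207 m/d → t_B = 162/0.05207 = 3111 d
Total t = 12150 + 3111 = 15260 d

15300 days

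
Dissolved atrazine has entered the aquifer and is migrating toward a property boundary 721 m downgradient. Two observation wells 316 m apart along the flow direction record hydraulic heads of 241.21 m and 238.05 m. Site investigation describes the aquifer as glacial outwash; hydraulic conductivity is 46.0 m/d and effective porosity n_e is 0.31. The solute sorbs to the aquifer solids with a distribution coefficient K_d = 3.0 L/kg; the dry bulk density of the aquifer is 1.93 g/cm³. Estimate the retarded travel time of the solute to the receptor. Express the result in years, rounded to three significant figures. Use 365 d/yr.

Hydraulic gradient i = (241.21 − 238.05) / 316 = 3.16 / 316 = 0.01000
Darcy flux q = K·i = 46.0 × 0.01000 = 0.4600 m/d
Seepage velocity v = q / n = 0.4600 / 0.31 = 1.484 m/d
Retardation R = 1 + ρ_b·K_d/n = 1 + 1.93×3.0/0.31 = 19.68
Contaminant velocity v_c = v/R = 1.484/19.68 = 0.07541 m/d
t = L/v_c = 721/0.07541 = 9561 d
   = 9561/365 = 26.2 yr

26.2 years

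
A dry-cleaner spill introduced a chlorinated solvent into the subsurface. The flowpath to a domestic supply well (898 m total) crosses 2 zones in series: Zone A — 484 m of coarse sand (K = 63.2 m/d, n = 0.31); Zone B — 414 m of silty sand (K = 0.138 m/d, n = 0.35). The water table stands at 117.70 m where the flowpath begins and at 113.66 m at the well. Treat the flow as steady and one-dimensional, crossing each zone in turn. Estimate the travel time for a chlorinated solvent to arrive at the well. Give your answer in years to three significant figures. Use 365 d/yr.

602 years

Total head drop ΔH = 117.70 − 113.66 = 4.04 m
Continuity: the same q passes through each zone, so ΔH = q·Σ(L_j/K_j) — the zones act as resistances in series.
Σ(L/K) = 484/63.2 + 414/0.138 = 7.658 + 3000 = 3008 d
q = ΔH / Σ(L/K) = 4.04 / 3008 = 0.001343 m/d (same in every zone)
Zone A: v = q/n = 0.001343/0.31 = 0.004333 m/d → t_A = 484/0.004333 = 111700 d
Zone B: v = q/n = 0.001343/0.35 = 0.003838 m/d → t_B = 414/0.003838 = 107900 d
Total t = 111700 + 107900 = 219600 d
   = 219600 / 365 = 602 yr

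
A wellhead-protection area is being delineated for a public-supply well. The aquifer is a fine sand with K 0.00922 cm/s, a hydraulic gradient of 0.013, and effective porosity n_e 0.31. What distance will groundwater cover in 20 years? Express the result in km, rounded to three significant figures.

2.44 km

K = 0.00922 cm/s × 864 = 7.966 m/d
q = Ki = 7.966 × 0.013 = 0.1036 m/d
Seepage velocity v = q / n = 0.1036 / 0.31 = 0.3341 m/d
T = 20 yr × 365 = 7300 d
L = v × T = 0.3341 × 7300 = 2439 m
   = 2.44 km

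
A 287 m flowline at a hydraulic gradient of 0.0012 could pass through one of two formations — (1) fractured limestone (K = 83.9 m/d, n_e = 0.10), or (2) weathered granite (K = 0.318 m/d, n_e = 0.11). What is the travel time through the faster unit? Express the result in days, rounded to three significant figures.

285 days

Unit 1 (fractured limestone): v = 83.9×0.0012/0.10 = 1.007 m/d, t = 287/1.007 = 285.1 d
Unit 2 (weathered granite): v = 0.318×0.0012/0.11 = 0.003469 m/d, t = 287/0.003469 = 82730 d
Faster unit: t = 285 d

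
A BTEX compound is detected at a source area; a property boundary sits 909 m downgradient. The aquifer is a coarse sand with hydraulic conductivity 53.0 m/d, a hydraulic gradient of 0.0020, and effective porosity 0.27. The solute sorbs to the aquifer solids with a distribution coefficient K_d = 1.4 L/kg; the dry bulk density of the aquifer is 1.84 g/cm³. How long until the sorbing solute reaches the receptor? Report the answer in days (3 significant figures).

q = Ki = 53.0 × 0.0020 = 0.1060 m/d
Average linear velocity = 0.1060 / 0.27 = 0.3926 m/d
Retardation R = 1 + ρ_b·K_d/n = 1 + 1.84×1.4/0.27 = 10.54
Contaminant velocity v_c = v/R = 0.3926/10.54 = 0.03725 m/d
t = L/v_c = 909/0.03725 = 24410 d

24400 days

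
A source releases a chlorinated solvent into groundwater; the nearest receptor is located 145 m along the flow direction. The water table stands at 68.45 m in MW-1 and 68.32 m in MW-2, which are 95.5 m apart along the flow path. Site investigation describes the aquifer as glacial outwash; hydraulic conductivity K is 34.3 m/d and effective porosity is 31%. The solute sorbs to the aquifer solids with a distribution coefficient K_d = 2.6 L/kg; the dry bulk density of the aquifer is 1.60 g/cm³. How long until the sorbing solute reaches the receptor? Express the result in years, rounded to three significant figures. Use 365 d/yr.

38.0 years

Hydraulic gradient i = (68.45 − 68.32) / 95.5 = 0.13 / 95.5 = 0.001361
Darcy flux q = K·i = 34.3 × 0.001361 = 0.04669 m/d
v_s = q/n_e = 0.04669/0.31 = 0.1506 m/d
Retardation R = 1 + ρ_b·K_d/n = 1 + 1.60×2.6/0.31 = 14.42
Contaminant velocity v_c = v/R = 0.1506/14.42 = 0.01045 m/d
t = L/v_c = 145/0.01045 = 13880 d
   = 13880/365 = 38.0 yr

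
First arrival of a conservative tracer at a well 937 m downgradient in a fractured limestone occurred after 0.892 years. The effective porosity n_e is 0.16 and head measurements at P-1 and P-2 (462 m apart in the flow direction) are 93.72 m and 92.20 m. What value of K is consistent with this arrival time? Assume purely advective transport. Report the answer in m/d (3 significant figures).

Hydraulic gradient i = (93.72 − 92.20) / 462 = 1.52 / 462 = 0.003290
t = 0.892 years = 325.6 d
v = L / t = 937 / 325.6 = 2.878 m/d
K = v · n / i = 2.878 × 0.16 / 0.003290 = 140 m/d

140 m/d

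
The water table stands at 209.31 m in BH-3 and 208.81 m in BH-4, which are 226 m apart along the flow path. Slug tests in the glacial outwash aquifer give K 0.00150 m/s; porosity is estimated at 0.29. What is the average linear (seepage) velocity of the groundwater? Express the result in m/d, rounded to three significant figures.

Hydraulic gradient i = (209.31 − 208.81) / 226 = 0.50 / 226 = 0.002212
K = 0.00150 m/s × 86400 s/d = 129.6 m/d
Darcy flux q = K·i = 129.6 × 0.002212 = 0.2867 m/d
Seepage velocity v = q / n = 0.2867 / 0.29 = 0.9887 m/d

0.989 m/d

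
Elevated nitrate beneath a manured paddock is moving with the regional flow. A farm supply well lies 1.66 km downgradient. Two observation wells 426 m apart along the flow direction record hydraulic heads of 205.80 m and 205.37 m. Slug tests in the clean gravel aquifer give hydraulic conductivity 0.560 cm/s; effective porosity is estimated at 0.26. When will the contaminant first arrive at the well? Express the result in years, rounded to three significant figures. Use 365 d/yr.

2.42 years

Hydraulic gradient i = (205.80 − 205.37) / 426 = 0.43 / 426 = 0.001009
K = 0.560 cm/s × 864 = 483.8 m/d
Darcy flux q = K·i = 483.8 × 0.001009 = 0.4884 m/d
Average linear velocity = 0.4884 / 0.26 = 1.878 m/d
L = 1.66 km = 1660 m
t = L / v = 1660 / 1.878 = 883.7 d
   = 883.7 / 365 = 2.42 yr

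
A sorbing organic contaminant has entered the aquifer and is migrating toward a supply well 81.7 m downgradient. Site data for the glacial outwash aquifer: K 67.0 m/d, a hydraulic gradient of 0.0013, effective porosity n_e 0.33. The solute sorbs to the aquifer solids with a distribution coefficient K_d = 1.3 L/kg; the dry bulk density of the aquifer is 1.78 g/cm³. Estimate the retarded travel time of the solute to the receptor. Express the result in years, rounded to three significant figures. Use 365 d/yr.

6.79 years

q = Ki = 67.0 × 0.0013 = 0.08710 m/d
Seepage velocity v = q / n = 0.08710 / 0.33 = 0.2639 m/d
Retardation R = 1 + ρ_b·K_d/n = 1 + 1.78×1.3/0.33 = 8.012
Contaminant velocity v_c = v/R = 0.2639/8.012 = 0.03294 m/d
t = L/v_c = 81.7/0.03294 = 2480 d
   = 2480/365 = 6.79 yr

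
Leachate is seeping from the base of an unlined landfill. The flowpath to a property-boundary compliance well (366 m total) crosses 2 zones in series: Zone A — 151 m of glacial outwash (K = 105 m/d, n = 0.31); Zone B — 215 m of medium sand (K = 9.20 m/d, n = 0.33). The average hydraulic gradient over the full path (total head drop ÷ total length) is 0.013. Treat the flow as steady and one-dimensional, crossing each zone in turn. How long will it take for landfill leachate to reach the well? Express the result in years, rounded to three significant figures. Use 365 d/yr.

Steady 1-D flow in series ⇒ the Darcy flux q is identical in every zone and the zone head losses add (resistances L/K in series).
Σ(L/K) = 151/105 + 215/9.20 = 1.438 + 23.37 = 24.81 d
K_eq = L_total / Σ(L/K) = 366 / 24.81 = 14.75 m/d
q = K_eq · i = 14.75 × 0.013 = 0.1918 m/d (same in every zone)
Zone A: v = q/n = 0.1918/0.31 = 0.6187 m/d → t_A = 151/0.6187 = 244.1 d
Zone B: v = q/n = 0.1918/0.33 = 0.5812 m/d → t_B = 215/0.5812 = 369.9 d
Total t = 244.1 + 369.9 = 614.0 d
   = 614.0 / 365 = 1.68 yr

1.68 years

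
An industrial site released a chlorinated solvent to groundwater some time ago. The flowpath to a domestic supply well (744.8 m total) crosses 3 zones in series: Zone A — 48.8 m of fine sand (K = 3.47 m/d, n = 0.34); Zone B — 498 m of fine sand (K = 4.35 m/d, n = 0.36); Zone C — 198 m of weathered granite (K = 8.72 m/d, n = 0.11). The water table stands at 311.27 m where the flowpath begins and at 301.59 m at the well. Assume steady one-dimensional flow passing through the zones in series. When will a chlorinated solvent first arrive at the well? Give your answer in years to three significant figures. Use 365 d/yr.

9.32 years

Total head drop ΔH = 311.27 − 301.59 = 9.68 m
Continuity: the same q passes through each zone, so ΔH = q·Σ(L_j/K_j) — the zones act as resistances in series.
Σ(L/K) = 48.8/3.47 + 498/4.35 + 198/8.72 = 14.06 + 114.5 + 22.71 = 151.3 d
q = ΔH / Σ(L/K) = 9.68 / 151.3 = 0.06400 m/d (same in every zone)
Zone A: v = q/n = 0.06400/0.34 = 0.1882 m/d → t_A = 48.8/0.1882 = 259.3 d
Zone B: v = q/n = 0.06400/0.36 = 0.1778 m/d → t_B = 498/0.1778 = 2801 d
Zone C: v = q/n = 0.06400/0.11 = 0.5818 m/d → t_C = 198/0.5818 = 340.3 d
Total t = 259.3 + 2801 + 340.3 = 3401 d
   = 3401 / 365 = 9.32 yr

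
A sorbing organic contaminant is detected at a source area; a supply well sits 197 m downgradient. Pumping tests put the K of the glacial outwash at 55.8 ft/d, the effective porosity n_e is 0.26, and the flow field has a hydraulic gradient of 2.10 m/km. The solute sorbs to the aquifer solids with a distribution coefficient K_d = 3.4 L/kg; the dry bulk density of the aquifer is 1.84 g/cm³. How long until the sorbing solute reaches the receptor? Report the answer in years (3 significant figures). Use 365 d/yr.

K = 55.8 ft/d × 0.3048 = 17.01 m/d
q = Ki = 17.01 × 0.0021 = 0.03572 m/d
v_s = q/n_e = 0.03572/0.26 = 0.1374 m/d
Retardation R = 1 + ρ_b·K_d/n = 1 + 1.84×3.4/0.26 = 25.06
Contaminant velocity v_c = v/R = 0.1374/25.06 = 0.005481 m/d
t = L/v_c = 197/0.005481 = 35940 d
   = 35940/365 = 98.5 yr

98.5 years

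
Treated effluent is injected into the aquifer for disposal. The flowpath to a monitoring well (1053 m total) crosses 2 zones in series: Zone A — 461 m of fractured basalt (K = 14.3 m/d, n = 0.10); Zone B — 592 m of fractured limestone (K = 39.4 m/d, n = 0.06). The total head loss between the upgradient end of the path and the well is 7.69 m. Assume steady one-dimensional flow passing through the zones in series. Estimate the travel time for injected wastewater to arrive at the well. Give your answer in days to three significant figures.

Steady 1-D flow in series ⇒ the Darcy flux q is identical in every zone and the zone head losses add (resistances L/K in series).
Σ(L/K) = 461/14.3 + 592/39.4 = 32.24 + 15.03 = 47.26 d
q = ΔH / Σ(L/K) = 7.69 / 47.26 = 0.1627 m/d (same in every zone)
Zone A: v = q/n = 0.1627/0.10 = 1.627 m/d → t_A = 461/1.627 = 283.3 d
Zone B: v = q/n = 0.1627/0.06 = 2.712 m/d → t_B = 592/2.712 = 218.3 d
Total t = 283.3 + 218.3 = 501.6 d

502 days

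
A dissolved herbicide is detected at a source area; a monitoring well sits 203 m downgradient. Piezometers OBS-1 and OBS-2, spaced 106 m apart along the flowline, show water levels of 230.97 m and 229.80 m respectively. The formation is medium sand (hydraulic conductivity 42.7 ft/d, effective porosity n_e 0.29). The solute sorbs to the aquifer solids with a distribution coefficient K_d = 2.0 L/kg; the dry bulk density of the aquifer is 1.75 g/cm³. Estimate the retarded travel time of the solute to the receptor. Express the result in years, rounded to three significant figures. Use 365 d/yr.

Hydraulic gradient i = (230.97 − 229.80) / 106 = 1.17 / 106 = 0.01104
K = 42.7 ft/d × 0.3048 = 13.01 m/d
Darcy flux q = K·i = 13.01 × 0.01104 = 0.1437 m/d
v_s = q/n_e = 0.1437/0.29 = 0.4954 m/d
Retardation R = 1 + ρ_b·K_d/n = 1 + 1.75×2.0/0.29 = 13.07
Contaminant velocity v_c = v/R = 0.4954/13.07 = 0.03790 m/d
t = L/v_c = 203/0.03790 = 5356 d
   = 5356/365 = 14.7 yr

14.7 years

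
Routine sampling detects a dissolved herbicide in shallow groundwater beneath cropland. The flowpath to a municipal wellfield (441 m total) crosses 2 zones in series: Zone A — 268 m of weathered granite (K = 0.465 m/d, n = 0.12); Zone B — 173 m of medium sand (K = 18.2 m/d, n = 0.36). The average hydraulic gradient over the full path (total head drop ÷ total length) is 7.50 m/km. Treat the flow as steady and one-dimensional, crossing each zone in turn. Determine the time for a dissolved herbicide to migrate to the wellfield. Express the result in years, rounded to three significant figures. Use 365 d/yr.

45.8 years

For zones in series the flux q is common to all zones; the equivalent conductivity is the harmonic (thickness-weighted) mean, K_eq = L_total / Σ(L_j/K_j).
Σ(L/K) = 268/0.465 + 173/18.2 = 576.3 + 9.505 = 585.8 d
K_eq = L_total / Σ(L/K) = 441 / 585.8 = 0.7528 m/d
q = K_eq · i = 0.7528 × 0.0075 = 0.005646 m/d (same in every zone)
Zone A: v = q/n = 0.005646/0.12 = 0.04705 m/d → t_A = 268/0.04705 = 5696 d
Zone B: v = q/n = 0.005646/0.36 = 0.01568 m/d → t_B = 173/0.01568 = 11030 d
Total t = 5696 + 11030 = 16730 d
   = 16730 / 365 = 45.8 yr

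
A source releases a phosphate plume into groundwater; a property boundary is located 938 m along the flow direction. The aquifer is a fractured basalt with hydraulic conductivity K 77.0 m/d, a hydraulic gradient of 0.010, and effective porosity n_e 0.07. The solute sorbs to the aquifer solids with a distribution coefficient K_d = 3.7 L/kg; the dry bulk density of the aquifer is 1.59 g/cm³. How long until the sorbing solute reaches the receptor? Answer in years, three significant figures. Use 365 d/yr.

19.9 years

Specific discharge q = 77.0 × 0.010 = 0.7700 m/d
Average linear velocity = 0.7700 / 0.07 = 11.00 m/d
Retardation R = 1 + ρ_b·K_d/n = 1 + 1.59×3.7/0.07 = 85.04
Contaminant velocity v_c = v/R = 11.00/85.04 = 0.1293 m/d
t = L/v_c = 938/0.1293 = 7252 d
   = 7252/365 = 19.9 yr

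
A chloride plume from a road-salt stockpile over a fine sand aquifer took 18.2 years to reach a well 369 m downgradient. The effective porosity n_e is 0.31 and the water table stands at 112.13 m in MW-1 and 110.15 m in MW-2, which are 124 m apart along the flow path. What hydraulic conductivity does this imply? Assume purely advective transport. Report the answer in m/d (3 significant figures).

Hydraulic gradient i = (112.13 − 110.15) / 124 = 1.98 / 124 = 0.01597
t = 18.2 years = 6643 d
v = L / t = 369 / 6643 = 0.05555 m/d
K = v · n / i = 0.05555 × 0.31 / 0.01597 = 1.08 m/d

1.08 m/d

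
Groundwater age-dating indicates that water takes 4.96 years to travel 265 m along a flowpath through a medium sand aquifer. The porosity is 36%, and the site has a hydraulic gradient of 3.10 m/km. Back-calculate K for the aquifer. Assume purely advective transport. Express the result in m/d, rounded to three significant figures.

t = 4.96 years = 1810 d
v = L / t = 265 / 1810 = 0.1464 m/d
K = v · n / i = 0.1464 × 0.36 / 0.0031 = 17.0 m/d

17.0 m/d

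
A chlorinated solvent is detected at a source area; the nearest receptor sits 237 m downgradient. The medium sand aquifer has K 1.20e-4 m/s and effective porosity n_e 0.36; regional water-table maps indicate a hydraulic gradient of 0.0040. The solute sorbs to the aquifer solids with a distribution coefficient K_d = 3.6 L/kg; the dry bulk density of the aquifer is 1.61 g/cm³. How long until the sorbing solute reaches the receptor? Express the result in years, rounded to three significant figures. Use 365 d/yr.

96.4 years

K = 1.20e-4 m/s × 86400 s/d = 10.37 m/d
q = Ki = 10.37 × 0.0040 = 0.04147 m/d
v = Ki/n = 10.37·0.0040/0.36 = 0.1152 m/d
Retardation R = 1 + ρ_b·K_d/n = 1 + 1.61×3.6/0.36 = 17.10
Contaminant velocity v_c = v/R = 0.1152/17.10 = 0.006737 m/d
t = L/v_c = 237/0.006737 = 35180 d
   = 35180/365 = 96.4 yr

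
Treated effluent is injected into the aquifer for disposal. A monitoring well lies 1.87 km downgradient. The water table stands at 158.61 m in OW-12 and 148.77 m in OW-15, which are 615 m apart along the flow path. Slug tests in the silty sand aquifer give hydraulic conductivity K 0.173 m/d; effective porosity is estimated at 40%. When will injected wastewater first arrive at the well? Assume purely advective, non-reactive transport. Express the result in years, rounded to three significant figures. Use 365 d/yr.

Hydraulic gradient i = (158.61 − 148.77) / 615 = 9.84 / 615 = 0.01600
q = Ki = 0.173 × 0.01600 = 0.002768 m/d
Seepage velocity v = q / n = 0.002768 / 0.40 = 0.006920 m/d
L = 1.87 km = 1870 m
t = L / v = 1870 / 0.006920 = 270200 d
   = 270200 / 365 = 740 yr

740 years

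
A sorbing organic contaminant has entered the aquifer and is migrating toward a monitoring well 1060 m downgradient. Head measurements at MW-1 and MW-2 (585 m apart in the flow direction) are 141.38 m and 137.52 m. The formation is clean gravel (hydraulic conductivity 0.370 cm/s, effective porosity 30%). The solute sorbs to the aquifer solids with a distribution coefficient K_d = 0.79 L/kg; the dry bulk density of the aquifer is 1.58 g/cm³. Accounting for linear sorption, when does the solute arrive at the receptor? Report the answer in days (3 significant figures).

778 days

Hydraulic gradient i = (141.38 − 137.52) / 585 = 3.86 / 585 = 0.006598
K = 0.370 cm/s × 864 = 319.7 m/d
Darcy flux q = K·i = 319.7 × 0.006598 = 2.109 m/d
Average linear velocity = 2.109 / 0.30 = 7.031 m/d
Retardation R = 1 + ρ_b·K_d/n = 1 + 1.58×0.79/0.30 = 5.161
Contaminant velocity v_c = v/R = 7.031/5.161 = 1.362 m/d
t = L/v_c = 1060/1.362 = 778.0 d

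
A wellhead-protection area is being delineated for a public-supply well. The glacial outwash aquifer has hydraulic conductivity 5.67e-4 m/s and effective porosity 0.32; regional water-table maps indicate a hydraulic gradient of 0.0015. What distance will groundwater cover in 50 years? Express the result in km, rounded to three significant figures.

4.19 km

K = 5.67e-4 m/s × 86400 s/d = 48.99 m/d
Darcy flux q = K·i = 48.99 × 0.0015 = 0.07348 m/d
Average linear velocity = 0.07348 / 0.32 = 0.2296 m/d
T = 50 yr × 365 = 18250 d
L = v × T = 0.2296 × 18250 = 4191 m
   = 4.19 km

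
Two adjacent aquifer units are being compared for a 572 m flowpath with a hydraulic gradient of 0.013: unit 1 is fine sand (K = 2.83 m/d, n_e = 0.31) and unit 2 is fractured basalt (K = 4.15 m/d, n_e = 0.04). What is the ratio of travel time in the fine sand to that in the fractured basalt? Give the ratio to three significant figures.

Unit 1 (fine sand): v = 2.83×0.013/0.31 = 0.1187 m/d, t = 572/0.1187 = 4820 d
Unit 2 (fractured basalt): v = 4.15×0.013/0.04 = 1.349 m/d, t = 572/1.349 = 424.1 d
t(fine sand) / t(fractured basalt) = 4820/424.1 = 11.4

11.4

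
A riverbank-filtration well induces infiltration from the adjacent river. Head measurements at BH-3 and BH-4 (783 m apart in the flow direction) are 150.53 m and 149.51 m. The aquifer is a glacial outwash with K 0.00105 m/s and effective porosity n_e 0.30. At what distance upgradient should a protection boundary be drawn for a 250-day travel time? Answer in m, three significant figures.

98.5 m

Hydraulic gradient i = (150.53 − 149.51) / 783 = 1.02 / 783 = 0.001303
K = 0.00105 m/s × 86400 s/d = 90.72 m/d
Specific discharge q = 90.72 × 0.001303 = 0.1182 m/d
v_s = q/n_e = 0.1182/0.30 = 0.3939 m/d
L = v × T = 0.3939 × 250 = 98.48 m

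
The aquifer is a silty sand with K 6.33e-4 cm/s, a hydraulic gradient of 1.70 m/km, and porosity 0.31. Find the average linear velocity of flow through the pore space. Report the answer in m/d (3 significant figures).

K = 6.33e-4 cm/s × 864 = 0.5469 m/d
Darcy flux q = K·i = 0.5469 × 0.0017 = 9.298e-4 m/d
Seepage velocity v = q / n = 9.298e-4 / 0.31 = 0.002999 m/d

0.00300 m/d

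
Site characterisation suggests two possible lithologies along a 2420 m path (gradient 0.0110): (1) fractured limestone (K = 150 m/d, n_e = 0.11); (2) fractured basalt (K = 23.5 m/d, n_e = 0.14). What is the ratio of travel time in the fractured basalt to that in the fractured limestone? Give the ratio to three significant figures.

Unit 1 (fractured limestone): v = 150×0.011/0.11 = 15.00 m/d, t = 2420/15.00 = 161.3 d
Unit 2 (fractured basalt): v = 23.5×0.011/0.14 = 1.846 m/d, t = 2420/1.846 = 1311 d
t(fractured basalt) / t(fractured limestone) = 1311/161.3 = 8.12

8.12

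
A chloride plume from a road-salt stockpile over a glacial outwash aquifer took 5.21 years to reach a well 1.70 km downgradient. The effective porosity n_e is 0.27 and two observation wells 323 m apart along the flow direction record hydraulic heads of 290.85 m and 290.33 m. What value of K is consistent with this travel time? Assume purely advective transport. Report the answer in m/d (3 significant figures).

150 m/d

Hydraulic gradient i = (290.85 − 290.33) / 323 = 0.52 / 323 = 0.001610
t = 5.21 years = 1902 d
L = 1.70 km = 1700 m
v = L / t = 1700 / 1902 = 0.8940 m/d
K = v · n / i = 0.8940 × 0.27 / 0.001610 = 150 m/d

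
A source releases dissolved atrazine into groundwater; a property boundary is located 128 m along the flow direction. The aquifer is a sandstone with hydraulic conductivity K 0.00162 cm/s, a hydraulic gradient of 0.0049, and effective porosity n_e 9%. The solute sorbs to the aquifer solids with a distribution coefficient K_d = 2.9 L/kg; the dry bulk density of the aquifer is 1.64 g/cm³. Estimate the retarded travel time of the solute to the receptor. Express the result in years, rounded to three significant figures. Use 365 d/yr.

K = 0.00162 cm/s × 864 = 1.400 m/d
Darcy flux q = K·i = 1.400 × 0.0049 = 0.006858 m/d
v_s = q/n_e = 0.006858/0.09 = 0.07620 m/d
Retardation R = 1 + ρ_b·K_d/n = 1 + 1.64×2.9/0.09 = 53.84
Contaminant velocity v_c = v/R = 0.07620/53.84 = 0.001415 m/d
t = L/v_c = 128/0.001415 = 90440 d
   = 90440/365 = 248 yr

248 years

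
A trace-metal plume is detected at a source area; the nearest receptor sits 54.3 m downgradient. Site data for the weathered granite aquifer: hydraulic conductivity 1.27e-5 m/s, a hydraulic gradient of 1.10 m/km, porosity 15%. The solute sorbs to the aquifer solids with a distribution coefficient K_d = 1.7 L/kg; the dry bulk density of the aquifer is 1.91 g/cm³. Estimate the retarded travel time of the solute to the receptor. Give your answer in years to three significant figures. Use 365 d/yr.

K = 1.27e-5 m/s × 86400 s/d = 1.097 m/d
Specific discharge q = 1.097 × 0.0011 = 0.001207 m/d
Average linear velocity = 0.001207 / 0.15 = 0.008047 m/d
Retardation R = 1 + ρ_b·K_d/n = 1 + 1.91×1.7/0.15 = 22.65
Contaminant velocity v_c = v/R = 0.008047/22.65 = 3.553e-4 m/d
t = L/v_c = 54.3/3.553e-4 = 152800 d
   = 152800/365 = 419 yr

419 years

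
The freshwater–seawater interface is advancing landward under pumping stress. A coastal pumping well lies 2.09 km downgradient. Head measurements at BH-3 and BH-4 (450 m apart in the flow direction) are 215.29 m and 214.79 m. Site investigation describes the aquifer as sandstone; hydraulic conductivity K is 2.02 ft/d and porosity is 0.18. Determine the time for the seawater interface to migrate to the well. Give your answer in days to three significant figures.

550000 days

Hydraulic gradient i = (215.29 − 214.79) / 450 = 0.50 / 450 = 0.001111
K = 2.02 ft/d × 0.3048 = 0.6157 m/d
Specific discharge q = 0.6157 × 0.001111 = 6.841e-4 m/d
Seepage velocity v = q / n = 6.841e-4 / 0.18 = 0.003801 m/d
L = 2.09 km = 2090 m
t = L / v = 2090 / 0.003801 = 549900 d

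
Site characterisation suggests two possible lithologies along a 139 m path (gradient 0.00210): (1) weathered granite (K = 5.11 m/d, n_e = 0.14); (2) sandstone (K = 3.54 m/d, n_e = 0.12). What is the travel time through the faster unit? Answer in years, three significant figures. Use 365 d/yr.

Unit 1 (weathered granite): v = 5.11×0.0021/0.14 = 0.07665 m/d, t = 139/0.07665 = 1813 d
Unit 2 (sandstone): v = 3.54×0.0021/0.12 = 0.06195 m/d, t = 139/0.06195 = 2244 d
Faster: 1813 d / 365 = 4.97 yr

4.97 years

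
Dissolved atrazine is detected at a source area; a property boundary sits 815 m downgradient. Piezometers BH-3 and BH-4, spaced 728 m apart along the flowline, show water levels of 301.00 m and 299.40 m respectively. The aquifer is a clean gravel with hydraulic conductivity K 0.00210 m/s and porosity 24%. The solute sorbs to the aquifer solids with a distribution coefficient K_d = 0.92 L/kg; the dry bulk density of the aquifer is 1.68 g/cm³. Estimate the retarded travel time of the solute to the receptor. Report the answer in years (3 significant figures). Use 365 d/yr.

10.0 years

Hydraulic gradient i = (301.00 − 299.40) / 728 = 1.60 / 728 = 0.002198
K = 0.00210 m/s × 86400 s/d = 181.4 m/d
q = Ki = 181.4 × 0.002198 = 0.3988 m/d
v = Ki/n = 181.4·0.002198/0.24 = 1.662 m/d
Retardation R = 1 + ρ_b·K_d/n = 1 + 1.68×0.92/0.24 = 7.440
Contaminant velocity v_c = v/R = 1.662/7.440 = 0.2233 m/d
t = L/v_c = 815/0.2233 = 3649 d
   = 3649/365 = 10.0 yr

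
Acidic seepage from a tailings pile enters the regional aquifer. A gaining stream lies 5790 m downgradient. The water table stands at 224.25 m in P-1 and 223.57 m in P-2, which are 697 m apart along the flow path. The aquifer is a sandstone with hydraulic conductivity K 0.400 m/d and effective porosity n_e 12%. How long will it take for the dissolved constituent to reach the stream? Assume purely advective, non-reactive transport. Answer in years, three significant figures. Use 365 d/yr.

Hydraulic gradient i = (224.25 − 223.57) / 697 = 0.68 / 697 = 9.756e-4
Specific discharge q = 0.400 × 9.756e-4 = 3.902e-4 m/d
Seepage velocity v = q / n = 3.902e-4 / 0.12 = 0.003252 m/d
t = L / v = 5790 / 0.003252 = 1.780e6 d
   = 1.780e6 / 365 = 4880 yr

4880 years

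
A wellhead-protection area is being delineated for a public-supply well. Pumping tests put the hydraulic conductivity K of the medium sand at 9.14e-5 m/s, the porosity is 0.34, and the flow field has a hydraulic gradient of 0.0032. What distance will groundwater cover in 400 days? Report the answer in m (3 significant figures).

K = 9.14e-5 m/s × 86400 s/d = 7.897 m/d
Darcy flux q = K·i = 7.897 × 0.0032 = 0.02527 m/d
Average linear velocity = 0.02527 / 0.34 = 0.07432 m/d
L = v × T = 0.07432 × 400 = 29.73 m

29.7 m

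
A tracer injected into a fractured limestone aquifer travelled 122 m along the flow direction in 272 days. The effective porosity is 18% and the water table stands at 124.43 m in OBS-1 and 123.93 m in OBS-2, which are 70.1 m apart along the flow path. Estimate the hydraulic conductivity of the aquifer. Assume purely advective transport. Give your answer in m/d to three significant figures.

Hydraulic gradient i = (124.43 − 123.93) / 70.1 = 0.50 / 70.1 = 0.007133
v = L / t = 122 / 272 = 0.4485 m/d
K = v · n / i = 0.4485 × 0.18 / 0.007133 = 11.3 m/d

11.3 m/d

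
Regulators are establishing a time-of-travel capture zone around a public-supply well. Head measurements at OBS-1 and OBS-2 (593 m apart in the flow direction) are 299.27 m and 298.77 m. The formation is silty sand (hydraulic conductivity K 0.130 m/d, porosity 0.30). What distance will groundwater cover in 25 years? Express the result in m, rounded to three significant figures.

Hydraulic gradient i = (299.27 − 298.77) / 593 = 0.50 / 593 = 8.432e-4
Specific discharge q = 0.130 × 8.432e-4 = 1.096e-4 m/d
v = Ki/n = 0.130·8.432e-4/0.30 = 3.654e-4 m/d
T = 25 yr × 365 = 9125 d
L = v × T = 3.654e-4 × 9125 = 3.334 m

3.33 m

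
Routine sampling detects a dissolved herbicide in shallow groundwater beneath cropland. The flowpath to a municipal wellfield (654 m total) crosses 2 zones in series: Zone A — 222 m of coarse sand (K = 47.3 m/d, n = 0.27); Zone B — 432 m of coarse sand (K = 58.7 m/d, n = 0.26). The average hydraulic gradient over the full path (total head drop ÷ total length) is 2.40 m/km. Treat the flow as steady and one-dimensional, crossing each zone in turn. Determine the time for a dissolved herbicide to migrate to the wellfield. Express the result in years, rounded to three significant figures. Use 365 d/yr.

For zones in series the flux q is common to all zones; the equivalent conductivity is the harmonic (thickness-weighted) mean, K_eq = L_total / Σ(L_j/K_j).
Σ(L/K) = 222/47.3 + 432/58.7 = 4.693 + 7.359 = 12.05 d
K_eq = L_total / Σ(L/K) = 654 / 12.05 = 54.26 m/d
q = K_eq · i = 54.26 × 0.0024 = 0.1302 m/d (same in every zone)
Zone A: v = q/n = 0.1302/0.27 = 0.4823 m/d → t_A = 222/0.4823 = 460.3 d
Zone B: v = q/n = 0.1302/0.26 = 0.5009 m/d → t_B = 432/0.5009 = 862.5 d
Total t = 460.3 + 862.5 = 1323 d
   = 1323 / 365 = 3.62 yr

3.62 years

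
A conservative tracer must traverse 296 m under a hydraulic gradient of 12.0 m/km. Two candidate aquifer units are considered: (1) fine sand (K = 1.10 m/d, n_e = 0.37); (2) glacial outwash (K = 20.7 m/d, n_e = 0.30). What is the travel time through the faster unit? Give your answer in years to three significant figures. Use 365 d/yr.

Unit 1 (fine sand): v = 1.10×0.012/0.37 = 0.03568 m/d, t = 296/0.03568 = 8297 d
Unit 2 (glacial outwash): v = 20.7×0.012/0.30 = 0.8280 m/d, t = 296/0.8280 = 357.5 d
Faster: 357.5 d / 365 = 0.979 yr

0.979 years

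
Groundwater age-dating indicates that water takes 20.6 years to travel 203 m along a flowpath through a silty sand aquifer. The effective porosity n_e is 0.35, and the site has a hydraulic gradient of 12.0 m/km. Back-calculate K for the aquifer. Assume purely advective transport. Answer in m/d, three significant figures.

0.787 m/d

t = 20.6 years = 7519 d
v = L / t = 203 / 7519 = 0.02700 m/d
K = v · n / i = 0.02700 × 0.35 / 0.012 = 0.787 m/d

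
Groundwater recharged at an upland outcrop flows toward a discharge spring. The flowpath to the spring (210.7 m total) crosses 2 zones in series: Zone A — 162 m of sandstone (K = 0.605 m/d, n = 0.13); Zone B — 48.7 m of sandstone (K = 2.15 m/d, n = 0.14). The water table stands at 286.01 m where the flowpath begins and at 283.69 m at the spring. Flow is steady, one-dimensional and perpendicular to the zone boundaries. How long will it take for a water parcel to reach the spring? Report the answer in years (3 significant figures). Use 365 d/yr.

Total head drop ΔH = 286.01 − 283.69 = 2.32 m
Steady 1-D flow in series ⇒ the Darcy flux q is identical in every zone and the zone head losses add (resistances L/K in series).
Σ(L/K) = 162/0.605 + 48.7/2.15 = 267.8 + 22.65 = 290.4 d
q = ΔH / Σ(L/K) = 2.32 / 290.4 = 0.007988 m/d (same in every zone)
Zone A: v = q/n = 0.007988/0.13 = 0.06145 m/d → t_A = 162/0.06145 = 2636 d
Zone B: v = q/n = 0.007988/0.14 = 0.05706 m/d → t_B = 48.7/0.05706 = 853.5 d
Total t = 2636 + 853.5 = 3490 d
   = 3490 / 365 = 9.56 yr

9.56 years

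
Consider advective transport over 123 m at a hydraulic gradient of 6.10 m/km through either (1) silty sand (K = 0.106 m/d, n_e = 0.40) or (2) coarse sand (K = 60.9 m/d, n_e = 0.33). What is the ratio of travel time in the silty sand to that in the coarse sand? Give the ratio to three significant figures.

696

Unit 1 (silty sand): v = 0.106×0.0061/0.40 = 0.001616 m/d, t = 123/0.001616 = 76090 d
Unit 2 (coarse sand): v = 60.9×0.0061/0.33 = 1.126 m/d, t = 123/1.126 = 109.3 d
t(silty sand) / t(coarse sand) = 76090/109.3 = 696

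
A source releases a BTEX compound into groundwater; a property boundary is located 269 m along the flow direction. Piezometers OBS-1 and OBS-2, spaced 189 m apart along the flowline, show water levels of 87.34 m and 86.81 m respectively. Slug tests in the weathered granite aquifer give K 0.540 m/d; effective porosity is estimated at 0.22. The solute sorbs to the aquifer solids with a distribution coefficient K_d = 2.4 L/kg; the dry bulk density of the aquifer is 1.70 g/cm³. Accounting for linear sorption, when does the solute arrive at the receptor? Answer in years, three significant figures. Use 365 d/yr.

Hydraulic gradient i = (87.34 − 86.81) / 189 = 0.53 / 189 = 0.002804
Specific discharge q = 0.540 × 0.002804 = 0.001514 m/d
Average linear velocity = 0.001514 / 0.22 = 0.006883 m/d
Retardation R = 1 + ρ_b·K_d/n = 1 + 1.70×2.4/0.22 = 19.55
Contaminant velocity v_c = v/R = 0.006883/19.55 = 3.522e-4 m/d
t = L/v_c = 269/3.522e-4 = 763900 d
   = 763900/365 = 2090 yr

2090 years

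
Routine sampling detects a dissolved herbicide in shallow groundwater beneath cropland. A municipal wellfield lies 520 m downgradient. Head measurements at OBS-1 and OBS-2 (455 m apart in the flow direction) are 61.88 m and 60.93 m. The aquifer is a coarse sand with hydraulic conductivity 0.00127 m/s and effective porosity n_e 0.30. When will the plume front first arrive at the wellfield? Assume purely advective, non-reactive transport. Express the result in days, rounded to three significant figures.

681 days

Hydraulic gradient i = (61.88 − 60.93) / 455 = 0.95 / 455 = 0.002088
K = 0.00127 m/s × 86400 s/d = 109.7 m/d
Darcy flux q = K·i = 109.7 × 0.002088 = 0.2291 m/d
v_s = q/n_e = 0.2291/0.30 = 0.7637 m/d
t = L / v = 520 / 0.7637 = 680.9 d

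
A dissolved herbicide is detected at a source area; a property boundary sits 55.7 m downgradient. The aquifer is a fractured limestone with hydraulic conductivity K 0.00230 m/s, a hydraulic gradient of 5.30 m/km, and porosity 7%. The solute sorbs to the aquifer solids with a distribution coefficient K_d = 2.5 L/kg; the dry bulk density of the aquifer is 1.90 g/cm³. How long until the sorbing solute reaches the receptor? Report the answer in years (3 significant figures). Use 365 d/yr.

0.698 years

K = 0.00230 m/s × 86400 s/d = 198.7 m/d
q = Ki = 198.7 × 0.0053 = 1.053 m/d
Average linear velocity = 1.053 / 0.07 = 15.05 m/d
Retardation R = 1 + ρ_b·K_d/n = 1 + 1.90×2.5/0.07 = 68.86
Contaminant velocity v_c = v/R = 15.05/68.86 = 0.2185 m/d
t = L/v_c = 55.7/0.2185 = 254.9 d
   = 254.9/365 = 0.698 yr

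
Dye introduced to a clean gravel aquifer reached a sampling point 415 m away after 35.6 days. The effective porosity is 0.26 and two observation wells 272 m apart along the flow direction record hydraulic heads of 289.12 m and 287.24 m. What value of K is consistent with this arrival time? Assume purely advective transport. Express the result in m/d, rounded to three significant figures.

439 m/d

Hydraulic gradient i = (289.12 − 287.24) / 272 = 1.88 / 272 = 0.006912
v = L / t = 415 / 35.6 = 11.66 m/d
K = v · n / i = 11.66 × 0.26 / 0.006912 = 439 m/d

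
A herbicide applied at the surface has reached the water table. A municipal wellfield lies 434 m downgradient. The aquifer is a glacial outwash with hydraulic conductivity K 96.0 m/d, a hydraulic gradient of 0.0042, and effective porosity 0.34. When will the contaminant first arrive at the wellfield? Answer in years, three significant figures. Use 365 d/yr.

q = Ki = 96.0 × 0.0042 = 0.4032 m/d
Average linear velocity = 0.4032 / 0.34 = 1.186 m/d
t = L / v = 434 / 1.186 = 366.0 d
   = 366.0 / 365 = 1.00 yr

1.00 years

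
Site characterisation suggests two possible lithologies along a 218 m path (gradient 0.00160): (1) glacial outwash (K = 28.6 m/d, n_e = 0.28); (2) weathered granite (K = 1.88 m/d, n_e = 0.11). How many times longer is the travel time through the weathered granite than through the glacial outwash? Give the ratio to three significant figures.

5.98

Unit 1 (glacial outwash): v = 28.6×0.0016/0.28 = 0.1634 m/d, t = 218/0.1634 = 1334 d
Unit 2 (weathered granite): v = 1.88×0.0016/0.11 = 0.02735 m/d, t = 218/0.02735 = 7972 d
t(weathered granite) / t(glacial outwash) = 7972/1334 = 5.98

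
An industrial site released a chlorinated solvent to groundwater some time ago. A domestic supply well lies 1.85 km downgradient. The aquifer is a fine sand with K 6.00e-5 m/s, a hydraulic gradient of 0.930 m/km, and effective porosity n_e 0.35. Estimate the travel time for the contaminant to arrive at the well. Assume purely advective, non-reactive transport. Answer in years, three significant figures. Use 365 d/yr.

K = 6.00e-5 m/s × 86400 s/d = 5.184 m/d
q = Ki = 5.184 × 9.3e-4 = 0.004821 m/d
Average linear velocity = 0.004821 / 0.35 = 0.01377 m/d
L = 1.85 km = 1850 m
t = L / v = 1850 / 0.01377 = 134300 d
   = 134300 / 365 = 368 yr

368 years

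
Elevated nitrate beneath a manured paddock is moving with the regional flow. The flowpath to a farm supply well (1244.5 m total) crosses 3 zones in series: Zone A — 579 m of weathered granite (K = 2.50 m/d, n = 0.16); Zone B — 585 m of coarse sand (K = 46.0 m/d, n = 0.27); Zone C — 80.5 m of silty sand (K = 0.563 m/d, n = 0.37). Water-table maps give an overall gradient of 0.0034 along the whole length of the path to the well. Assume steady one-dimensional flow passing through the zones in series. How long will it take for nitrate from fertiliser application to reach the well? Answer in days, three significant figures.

25700 days

Steady 1-D flow in series ⇒ the Darcy flux q is identical in every zone and the zone head losses add (resistances L/K in series).
Σ(L/K) = 579/2.50 + 585/46.0 + 80.5/0.563 = 231.6 + 12.72 + 143.0 = 387.3 d
K_eq = L_total / Σ(L/K) = 1244.5 / 387.3 = 3.213 m/d
q = K_eq · i = 3.213 × 0.0034 = 0.01093 m/d (same in every zone)
Zone A: v = q/n = 0.01093/0.16 = 0.06828 m/d → t_A = 579/0.06828 = 8480 d
Zone B: v = q/n = 0.01093/0.27 = 0.04046 m/d → t_B = 585/0.04046 = 14460 d
Zone C: v = q/n = 0.01093/0.37 = 0.02953 m/d → t_C = 80.5/0.02953 = 2726 d
Total t = 8480 + 14460 + 2726 = 25660 d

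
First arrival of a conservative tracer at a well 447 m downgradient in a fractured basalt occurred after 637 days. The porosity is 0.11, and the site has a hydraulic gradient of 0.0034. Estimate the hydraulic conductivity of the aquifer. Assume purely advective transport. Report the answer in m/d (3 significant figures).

v = L / t = 447 / 637 = 0.7017 m/d
K = v · n / i = 0.7017 × 0.11 / 0.0034 = 22.7 m/d

22.7 m/d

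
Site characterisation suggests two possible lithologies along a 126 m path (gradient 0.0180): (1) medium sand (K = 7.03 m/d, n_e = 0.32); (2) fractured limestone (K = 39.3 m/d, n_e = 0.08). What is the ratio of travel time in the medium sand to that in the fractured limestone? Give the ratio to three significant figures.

Unit 1 (medium sand): v = 7.03×0.018/0.32 = 0.3954 m/d, t = 126/0.3954 = 318.6 d
Unit 2 (fractured limestone): v = 39.3×0.018/0.08 = 8.843 m/d, t = 126/8.843 = 14.25 d
t(medium sand) / t(fractured limestone) = 318.6/14.25 = 22.4

22.4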